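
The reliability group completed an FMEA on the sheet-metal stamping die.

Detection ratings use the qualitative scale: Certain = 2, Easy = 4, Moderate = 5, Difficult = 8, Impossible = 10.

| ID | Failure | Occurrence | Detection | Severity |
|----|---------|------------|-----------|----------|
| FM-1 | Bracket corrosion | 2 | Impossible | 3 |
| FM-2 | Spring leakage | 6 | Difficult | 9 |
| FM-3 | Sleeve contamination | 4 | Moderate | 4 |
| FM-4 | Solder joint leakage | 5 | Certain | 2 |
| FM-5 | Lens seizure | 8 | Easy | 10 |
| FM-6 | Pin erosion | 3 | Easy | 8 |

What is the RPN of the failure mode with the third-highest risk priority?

RPN = Severity × Occurrence × Detection:
  FM-1: 3 × 2 × 10 = 60
  FM-2: 9 × 6 × 8 = 432
  FM-3: 4 × 4 × 5 = 80
  FM-4: 2 × 5 × 2 = 20
  FM-5: 10 × 8 × 4 = 320
  FM-6: 8 × 3 × 4 = 96
Sorted descending: 432, 320, 96, 80, 60, 20.
The third-highest RPN is 96 (FM-6).

96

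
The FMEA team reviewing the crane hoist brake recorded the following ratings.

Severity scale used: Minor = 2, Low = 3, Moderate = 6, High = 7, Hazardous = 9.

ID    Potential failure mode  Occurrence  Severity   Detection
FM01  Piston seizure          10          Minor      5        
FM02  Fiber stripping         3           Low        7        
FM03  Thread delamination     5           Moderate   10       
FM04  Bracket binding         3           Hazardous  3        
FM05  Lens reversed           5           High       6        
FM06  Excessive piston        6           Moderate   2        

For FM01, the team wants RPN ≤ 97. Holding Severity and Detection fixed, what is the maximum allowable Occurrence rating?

9

FM01: S=2, O=10, D=5 → current RPN = 100.
Fixed product = 10. Need 10 × O ≤ 97, so O ≤ 97/10 = 9.70.
Maximum integer Occurrence rating = 9 (gives RPN 90; O=10 would give 100 > 97).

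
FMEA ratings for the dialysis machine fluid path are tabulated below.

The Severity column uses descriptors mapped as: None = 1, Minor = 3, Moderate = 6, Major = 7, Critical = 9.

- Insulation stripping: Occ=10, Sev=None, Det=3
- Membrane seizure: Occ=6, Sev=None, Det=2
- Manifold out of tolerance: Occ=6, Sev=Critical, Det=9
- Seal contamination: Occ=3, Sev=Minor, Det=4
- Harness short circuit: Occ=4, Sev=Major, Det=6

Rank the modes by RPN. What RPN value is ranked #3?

RPN = Severity × Occurrence × Detection:
  Insulation stripping: 1 × 10 × 3 = 30
  Membrane seizure: 1 × 6 × 2 = 12
  Manifold out of tolerance: 9 × 6 × 9 = 486
  Seal contamination: 3 × 3 × 4 = 36
  Harness short circuit: 7 × 4 × 6 = 168
Sorted descending: 486, 168, 36, 30, 12.
The third-highest RPN is 36 (Seal contamination).

36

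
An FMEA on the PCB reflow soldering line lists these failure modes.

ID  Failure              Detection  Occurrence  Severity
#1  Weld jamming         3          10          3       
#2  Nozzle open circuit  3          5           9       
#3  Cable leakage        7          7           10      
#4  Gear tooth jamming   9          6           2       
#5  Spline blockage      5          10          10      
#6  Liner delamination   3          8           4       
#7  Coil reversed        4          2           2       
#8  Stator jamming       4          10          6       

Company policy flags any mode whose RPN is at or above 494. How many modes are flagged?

1

RPN = Severity × Occurrence × Detection:
  #1: 3 × 10 × 3 = 90
  #2: 9 × 5 × 3 = 135
  #3: 10 × 7 × 7 = 490
  #4: 2 × 6 × 9 = 108
  #5: 10 × 10 × 5 = 500
  #6: 4 × 8 × 3 = 96
  #7: 2 × 2 × 4 = 16
  #8: 6 × 10 × 4 = 240
Modes with RPN ≥ 494: #5 (500) → 1.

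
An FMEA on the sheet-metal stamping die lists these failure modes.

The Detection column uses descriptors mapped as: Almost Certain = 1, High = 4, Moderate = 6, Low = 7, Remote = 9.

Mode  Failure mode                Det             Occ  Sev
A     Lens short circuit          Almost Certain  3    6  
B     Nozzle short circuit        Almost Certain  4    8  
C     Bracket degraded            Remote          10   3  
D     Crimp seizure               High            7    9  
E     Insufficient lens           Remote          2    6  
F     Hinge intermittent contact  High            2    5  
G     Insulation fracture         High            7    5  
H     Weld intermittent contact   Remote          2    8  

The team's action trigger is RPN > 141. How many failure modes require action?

3

RPN = Severity × Occurrence × Detection:
  A: 6 × 3 × 1 = 18
  B: 8 × 4 × 1 = 32
  C: 3 × 10 × 9 = 270
  D: 9 × 7 × 4 = 252
  E: 6 × 2 × 9 = 108
  F: 5 × 2 × 4 = 40
  G: 5 × 7 × 4 = 140
  H: 8 × 2 × 9 = 144
Modes with RPN > 141: C (270), D (252), H (144) → 3.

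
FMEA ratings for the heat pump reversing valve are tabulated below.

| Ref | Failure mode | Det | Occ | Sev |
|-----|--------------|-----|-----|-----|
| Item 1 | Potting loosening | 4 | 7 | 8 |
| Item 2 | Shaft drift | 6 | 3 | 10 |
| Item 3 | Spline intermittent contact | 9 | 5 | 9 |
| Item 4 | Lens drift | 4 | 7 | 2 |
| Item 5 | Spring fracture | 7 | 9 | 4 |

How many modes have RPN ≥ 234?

2

RPN = Severity × Occurrence × Detection:
  Item 1: 8 × 7 × 4 = 224
  Item 2: 10 × 3 × 6 = 180
  Item 3: 9 × 5 × 9 = 405
  Item 4: 2 × 7 × 4 = 56
  Item 5: 4 × 9 × 7 = 252
Modes with RPN ≥ 234: Item 3 (405), Item 5 (252) → 2.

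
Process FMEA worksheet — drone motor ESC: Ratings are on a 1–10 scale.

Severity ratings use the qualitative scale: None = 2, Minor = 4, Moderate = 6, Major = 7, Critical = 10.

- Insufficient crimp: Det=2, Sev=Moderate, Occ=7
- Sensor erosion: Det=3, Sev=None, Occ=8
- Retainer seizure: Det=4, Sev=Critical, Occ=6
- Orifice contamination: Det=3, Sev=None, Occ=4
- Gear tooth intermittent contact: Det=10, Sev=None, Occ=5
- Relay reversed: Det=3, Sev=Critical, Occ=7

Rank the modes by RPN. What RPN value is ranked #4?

84

RPN = Severity × Occurrence × Detection:
  Insufficient crimp: 6 × 7 × 2 = 84
  Sensor erosion: 2 × 8 × 3 = 48
  Retainer seizure: 10 × 6 × 4 = 240
  Orifice contamination: 2 × 4 × 3 = 24
  Gear tooth intermittent contact: 2 × 5 × 10 = 100
  Relay reversed: 10 × 7 × 3 = 210
Sorted descending: 240, 210, 100, 84, 48, 24.
The fourth-highest RPN is 84 (Insufficient crimp).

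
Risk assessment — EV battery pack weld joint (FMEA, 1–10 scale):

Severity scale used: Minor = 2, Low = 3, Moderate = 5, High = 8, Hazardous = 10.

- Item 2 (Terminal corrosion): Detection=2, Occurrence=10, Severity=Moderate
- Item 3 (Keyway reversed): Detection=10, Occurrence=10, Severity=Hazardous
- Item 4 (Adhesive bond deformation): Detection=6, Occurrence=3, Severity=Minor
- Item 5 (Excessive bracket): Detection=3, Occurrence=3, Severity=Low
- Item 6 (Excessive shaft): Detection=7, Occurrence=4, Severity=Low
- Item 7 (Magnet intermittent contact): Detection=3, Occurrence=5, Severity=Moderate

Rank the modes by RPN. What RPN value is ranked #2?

100

RPN = Severity × Occurrence × Detection:
  Item 2: 5 × 10 × 2 = 100
  Item 3: 10 × 10 × 10 = 1000
  Item 4: 2 × 3 × 6 = 36
  Item 5: 3 × 3 × 3 = 27
  Item 6: 3 × 4 × 7 = 84
  Item 7: 5 × 5 × 3 = 75
Sorted descending: 1000, 100, 84, 75, 36, 27.
The second-highest RPN is 100 (Item 2).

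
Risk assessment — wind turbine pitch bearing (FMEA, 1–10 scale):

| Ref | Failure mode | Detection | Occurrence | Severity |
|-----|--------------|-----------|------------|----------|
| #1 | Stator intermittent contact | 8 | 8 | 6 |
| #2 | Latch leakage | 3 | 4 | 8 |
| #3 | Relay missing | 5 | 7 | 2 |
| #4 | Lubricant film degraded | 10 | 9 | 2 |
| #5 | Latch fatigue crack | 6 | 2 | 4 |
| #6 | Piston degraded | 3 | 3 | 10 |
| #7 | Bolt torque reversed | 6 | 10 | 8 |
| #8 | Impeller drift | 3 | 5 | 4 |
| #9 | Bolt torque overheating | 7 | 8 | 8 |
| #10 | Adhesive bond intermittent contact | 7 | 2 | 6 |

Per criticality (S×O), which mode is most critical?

#7

Criticality = Severity × Occurrence:
  #1: 6 × 8 = 48
  #2: 8 × 4 = 32
  #3: 2 × 7 = 14
  #4: 2 × 9 = 18
  #5: 4 × 2 = 8
  #6: 10 × 3 = 30
  #7: 8 × 10 = 80
  #8: 4 × 5 = 20
  #9: 8 × 8 = 64
  #10: 6 × 2 = 12
Highest criticality is 80 → #7.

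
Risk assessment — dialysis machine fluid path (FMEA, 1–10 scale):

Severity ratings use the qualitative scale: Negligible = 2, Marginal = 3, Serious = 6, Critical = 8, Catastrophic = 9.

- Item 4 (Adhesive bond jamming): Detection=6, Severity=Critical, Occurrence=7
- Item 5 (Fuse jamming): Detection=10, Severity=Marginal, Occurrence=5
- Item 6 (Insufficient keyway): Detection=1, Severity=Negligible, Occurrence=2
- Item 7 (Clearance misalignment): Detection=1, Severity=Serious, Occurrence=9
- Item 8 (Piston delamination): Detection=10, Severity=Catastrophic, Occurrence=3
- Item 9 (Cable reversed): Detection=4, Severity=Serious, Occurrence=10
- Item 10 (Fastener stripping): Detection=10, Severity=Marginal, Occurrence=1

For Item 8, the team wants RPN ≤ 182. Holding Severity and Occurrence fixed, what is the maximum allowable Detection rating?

Item 8: S=9, O=3, D=10 → current RPN = 270.
Fixed product = 27. Need 27 × D ≤ 182, so D ≤ 182/27 = 6.74.
Maximum integer Detection rating = 6 (gives RPN 162; D=7 would give 189 > 182).

6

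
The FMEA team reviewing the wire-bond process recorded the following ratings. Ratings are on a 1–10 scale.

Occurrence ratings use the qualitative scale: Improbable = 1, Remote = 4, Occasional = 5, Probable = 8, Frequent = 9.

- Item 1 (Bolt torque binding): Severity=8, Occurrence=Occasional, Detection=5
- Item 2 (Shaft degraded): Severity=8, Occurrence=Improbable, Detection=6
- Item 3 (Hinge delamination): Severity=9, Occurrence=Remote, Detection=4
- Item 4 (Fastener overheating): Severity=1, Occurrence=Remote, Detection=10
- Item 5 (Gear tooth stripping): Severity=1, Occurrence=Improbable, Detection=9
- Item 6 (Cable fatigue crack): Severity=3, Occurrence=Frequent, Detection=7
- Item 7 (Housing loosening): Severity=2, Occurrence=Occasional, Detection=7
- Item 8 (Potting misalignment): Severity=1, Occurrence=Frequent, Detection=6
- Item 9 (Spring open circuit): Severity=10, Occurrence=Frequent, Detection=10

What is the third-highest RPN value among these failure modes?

RPN = Severity × Occurrence × Detection:
  Item 1: 8 × 5 × 5 = 200
  Item 2: 8 × 1 × 6 = 48
  Item 3: 9 × 4 × 4 = 144
  Item 4: 1 × 4 × 10 = 40
  Item 5: 1 × 1 × 9 = 9
  Item 6: 3 × 9 × 7 = 189
  Item 7: 2 × 5 × 7 = 70
  Item 8: 1 × 9 × 6 = 54
  Item 9: 10 × 9 × 10 = 900
Sorted descending: 900, 200, 189, 144, 70, 54, 48, 40, 9.
The third-highest RPN is 189 (Item 6).

189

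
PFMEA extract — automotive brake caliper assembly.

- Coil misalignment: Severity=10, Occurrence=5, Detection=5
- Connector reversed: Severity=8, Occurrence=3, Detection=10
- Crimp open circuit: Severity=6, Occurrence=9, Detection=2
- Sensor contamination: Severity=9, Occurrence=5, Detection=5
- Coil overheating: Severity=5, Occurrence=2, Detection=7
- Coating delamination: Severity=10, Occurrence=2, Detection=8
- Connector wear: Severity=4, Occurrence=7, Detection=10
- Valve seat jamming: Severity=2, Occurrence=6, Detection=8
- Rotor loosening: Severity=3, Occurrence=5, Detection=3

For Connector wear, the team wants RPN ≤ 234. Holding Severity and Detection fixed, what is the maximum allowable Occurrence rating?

5

Connector wear: S=4, O=7, D=10 → current RPN = 280.
Fixed product = 40. Need 40 × O ≤ 234, so O ≤ 234/40 = 5.85.
Maximum integer Occurrence rating = 5 (gives RPN 200; O=6 would give 240 > 234).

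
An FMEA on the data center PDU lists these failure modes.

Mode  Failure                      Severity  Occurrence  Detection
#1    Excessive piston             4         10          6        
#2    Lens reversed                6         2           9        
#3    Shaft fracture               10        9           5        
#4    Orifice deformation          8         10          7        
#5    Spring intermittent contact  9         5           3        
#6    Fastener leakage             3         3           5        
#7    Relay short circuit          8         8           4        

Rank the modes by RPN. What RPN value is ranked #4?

240

RPN = Severity × Occurrence × Detection:
  #1: 4 × 10 × 6 = 240
  #2: 6 × 2 × 9 = 108
  #3: 10 × 9 × 5 = 450
  #4: 8 × 10 × 7 = 560
  #5: 9 × 5 × 3 = 135
  #6: 3 × 3 × 5 = 45
  #7: 8 × 8 × 4 = 256
Sorted descending: 560, 450, 256, 240, 135, 108, 45.
The fourth-highest RPN is 240 (#1).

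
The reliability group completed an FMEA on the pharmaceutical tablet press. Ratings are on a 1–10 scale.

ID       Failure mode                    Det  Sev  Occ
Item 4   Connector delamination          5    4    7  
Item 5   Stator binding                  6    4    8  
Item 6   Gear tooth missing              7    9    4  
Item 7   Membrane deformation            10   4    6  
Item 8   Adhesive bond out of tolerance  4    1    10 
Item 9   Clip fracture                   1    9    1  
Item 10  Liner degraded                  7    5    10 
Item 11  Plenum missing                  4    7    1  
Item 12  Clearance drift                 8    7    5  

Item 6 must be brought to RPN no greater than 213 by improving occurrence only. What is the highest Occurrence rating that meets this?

Item 6: S=9, O=4, D=7 → current RPN = 252.
Fixed product = 63. Need 63 × O ≤ 213, so O ≤ 213/63 = 3.38.
Maximum integer Occurrence rating = 3 (gives RPN 189; O=4 would give 252 > 213).

3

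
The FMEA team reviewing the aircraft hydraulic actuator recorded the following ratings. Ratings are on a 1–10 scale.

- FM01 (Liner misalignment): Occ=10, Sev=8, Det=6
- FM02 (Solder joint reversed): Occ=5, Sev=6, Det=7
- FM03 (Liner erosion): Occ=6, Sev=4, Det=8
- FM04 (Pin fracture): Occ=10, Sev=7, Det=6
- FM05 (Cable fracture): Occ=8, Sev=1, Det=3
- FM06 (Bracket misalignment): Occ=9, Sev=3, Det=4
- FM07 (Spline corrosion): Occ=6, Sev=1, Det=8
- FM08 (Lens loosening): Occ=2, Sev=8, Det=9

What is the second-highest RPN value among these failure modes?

RPN = Severity × Occurrence × Detection:
  FM01: 8 × 10 × 6 = 480
  FM02: 6 × 5 × 7 = 210
  FM03: 4 × 6 × 8 = 192
  FM04: 7 × 10 × 6 = 420
  FM05: 1 × 8 × 3 = 24
  FM06: 3 × 9 × 4 = 108
  FM07: 1 × 6 × 8 = 48
  FM08: 8 × 2 × 9 = 144
Sorted descending: 480, 420, 210, 192, 144, 108, 48, 24.
The second-highest RPN is 420 (FM04).

420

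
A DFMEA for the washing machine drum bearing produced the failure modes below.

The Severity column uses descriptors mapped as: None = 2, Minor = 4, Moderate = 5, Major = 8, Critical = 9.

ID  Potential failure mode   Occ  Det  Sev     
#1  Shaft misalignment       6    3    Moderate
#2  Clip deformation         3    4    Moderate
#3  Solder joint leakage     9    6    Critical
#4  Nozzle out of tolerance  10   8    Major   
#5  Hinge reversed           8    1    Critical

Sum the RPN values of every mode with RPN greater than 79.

1216

RPN = Severity × Occurrence × Detection:
  #1: 5 × 6 × 3 = 90
  #2: 5 × 3 × 4 = 60
  #3: 9 × 9 × 6 = 486
  #4: 8 × 10 × 8 = 640
  #5: 9 × 8 × 1 = 72
RPN > 79: #1 (90), #3 (486), #4 (640).
Sum: 90 + 486 + 640 = 1216.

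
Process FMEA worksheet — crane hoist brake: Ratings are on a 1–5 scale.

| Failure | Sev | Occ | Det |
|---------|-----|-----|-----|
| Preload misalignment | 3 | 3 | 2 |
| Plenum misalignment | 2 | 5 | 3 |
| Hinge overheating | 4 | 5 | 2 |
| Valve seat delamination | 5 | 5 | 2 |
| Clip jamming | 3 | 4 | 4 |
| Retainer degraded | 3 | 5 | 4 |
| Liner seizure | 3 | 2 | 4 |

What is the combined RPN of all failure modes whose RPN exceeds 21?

RPN = Severity × Occurrence × Detection:
  Preload misalignment: 3 × 3 × 2 = 18
  Plenum misalignment: 2 × 5 × 3 = 30
  Hinge overheating: 4 × 5 × 2 = 40
  Valve seat delamination: 5 × 5 × 2 = 50
  Clip jamming: 3 × 4 × 4 = 48
  Retainer degraded: 3 × 5 × 4 = 60
  Liner seizure: 3 × 2 × 4 = 24
RPN > 21: Plenum misalignment (30), Hinge overheating (40), Valve seat delamination (50), Clip jamming (48), Retainer degraded (60), Liner seizure (24).
Sum: 30 + 40 + 50 + 48 + 60 + 24 = 252.

252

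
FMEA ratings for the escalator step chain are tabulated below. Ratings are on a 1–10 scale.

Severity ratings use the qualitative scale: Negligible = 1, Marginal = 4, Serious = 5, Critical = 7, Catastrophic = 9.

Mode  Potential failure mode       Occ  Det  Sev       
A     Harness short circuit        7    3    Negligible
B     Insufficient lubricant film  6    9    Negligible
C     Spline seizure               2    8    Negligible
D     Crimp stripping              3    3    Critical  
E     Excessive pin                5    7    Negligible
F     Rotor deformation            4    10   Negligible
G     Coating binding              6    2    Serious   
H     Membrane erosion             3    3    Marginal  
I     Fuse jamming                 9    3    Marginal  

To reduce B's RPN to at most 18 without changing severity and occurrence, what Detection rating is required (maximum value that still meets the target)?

3

B: S=1, O=6, D=9 → current RPN = 54.
Fixed product = 6. Need 6 × D ≤ 18, so D ≤ 18/6 = 3.00.
Maximum integer Detection rating = 3 (gives RPN 18; D=4 would give 24 > 18).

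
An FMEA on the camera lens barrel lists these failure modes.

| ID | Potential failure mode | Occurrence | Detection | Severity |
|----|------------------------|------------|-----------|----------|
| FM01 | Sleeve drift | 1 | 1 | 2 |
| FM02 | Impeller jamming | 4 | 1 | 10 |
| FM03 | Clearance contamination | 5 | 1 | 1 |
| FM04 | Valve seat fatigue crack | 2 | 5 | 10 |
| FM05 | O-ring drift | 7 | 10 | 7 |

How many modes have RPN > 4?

RPN = Severity × Occurrence × Detection:
  FM01: 2 × 1 × 1 = 2
  FM02: 10 × 4 × 1 = 40
  FM03: 1 × 5 × 1 = 5
  FM04: 10 × 2 × 5 = 100
  FM05: 7 × 7 × 10 = 490
Modes with RPN > 4: FM02 (40), FM03 (5), FM04 (100), FM05 (490) → 4.

4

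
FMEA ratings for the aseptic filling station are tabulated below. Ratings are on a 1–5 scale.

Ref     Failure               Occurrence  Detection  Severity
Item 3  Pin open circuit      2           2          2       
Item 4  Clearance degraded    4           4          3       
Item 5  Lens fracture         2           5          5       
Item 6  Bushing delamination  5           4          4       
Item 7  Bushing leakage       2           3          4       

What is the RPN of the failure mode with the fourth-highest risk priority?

24

RPN = Severity × Occurrence × Detection:
  Item 3: 2 × 2 × 2 = 8
  Item 4: 3 × 4 × 4 = 48
  Item 5: 5 × 2 × 5 = 50
  Item 6: 4 × 5 × 4 = 80
  Item 7: 4 × 2 × 3 = 24
Sorted descending: 80, 50, 48, 24, 8.
The fourth-highest RPN is 24 (Item 7).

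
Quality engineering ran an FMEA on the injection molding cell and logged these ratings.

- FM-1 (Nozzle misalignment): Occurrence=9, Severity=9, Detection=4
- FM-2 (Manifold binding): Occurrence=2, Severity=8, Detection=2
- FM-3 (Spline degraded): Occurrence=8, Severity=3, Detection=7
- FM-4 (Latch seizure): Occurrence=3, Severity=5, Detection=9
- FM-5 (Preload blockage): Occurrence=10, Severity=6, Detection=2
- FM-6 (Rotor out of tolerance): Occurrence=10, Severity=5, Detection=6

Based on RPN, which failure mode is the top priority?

FM-1

RPN = Severity × Occurrence × Detection:
  FM-1: 9 × 9 × 4 = 324
  FM-2: 8 × 2 × 2 = 32
  FM-3: 3 × 8 × 7 = 168
  FM-4: 5 × 3 × 9 = 135
  FM-5: 6 × 10 × 2 = 120
  FM-6: 5 × 10 × 6 = 300
Highest RPN is 324 → FM-1.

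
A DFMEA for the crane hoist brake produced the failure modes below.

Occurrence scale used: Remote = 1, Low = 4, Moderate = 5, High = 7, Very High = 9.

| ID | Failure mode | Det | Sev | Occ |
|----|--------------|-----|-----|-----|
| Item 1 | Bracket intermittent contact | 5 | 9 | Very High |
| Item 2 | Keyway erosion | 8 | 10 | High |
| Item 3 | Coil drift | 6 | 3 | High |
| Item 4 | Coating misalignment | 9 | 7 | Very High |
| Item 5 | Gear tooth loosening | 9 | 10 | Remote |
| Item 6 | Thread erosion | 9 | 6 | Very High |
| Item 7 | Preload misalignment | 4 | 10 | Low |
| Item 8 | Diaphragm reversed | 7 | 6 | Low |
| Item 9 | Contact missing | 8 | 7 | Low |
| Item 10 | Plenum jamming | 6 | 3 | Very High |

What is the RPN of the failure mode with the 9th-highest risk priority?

RPN = Severity × Occurrence × Detection:
  Item 1: 9 × 9 × 5 = 405
  Item 2: 10 × 7 × 8 = 560
  Item 3: 3 × 7 × 6 = 126
  Item 4: 7 × 9 × 9 = 567
  Item 5: 10 × 1 × 9 = 90
  Item 6: 6 × 9 × 9 = 486
  Item 7: 10 × 4 × 4 = 160
  Item 8: 6 × 4 × 7 = 168
  Item 9: 7 × 4 × 8 = 224
  Item 10: 3 × 9 × 6 = 162
Sorted descending: 567, 560, 486, 405, 224, 168, 162, 160, 126, 90.
The 9th-highest RPN is 126 (Item 3).

126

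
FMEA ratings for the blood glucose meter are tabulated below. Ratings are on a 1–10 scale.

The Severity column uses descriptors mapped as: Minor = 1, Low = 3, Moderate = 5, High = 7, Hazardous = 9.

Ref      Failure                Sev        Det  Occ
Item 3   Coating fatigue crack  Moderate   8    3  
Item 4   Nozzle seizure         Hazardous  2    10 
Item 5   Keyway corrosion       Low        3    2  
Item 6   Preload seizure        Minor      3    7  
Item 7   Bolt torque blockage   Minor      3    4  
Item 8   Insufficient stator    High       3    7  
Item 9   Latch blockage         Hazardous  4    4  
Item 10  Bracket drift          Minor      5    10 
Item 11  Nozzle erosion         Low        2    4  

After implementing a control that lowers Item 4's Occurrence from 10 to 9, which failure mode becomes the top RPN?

RPN = Severity × Occurrence × Detection:
  Item 3: 5 × 3 × 8 = 120
  Item 4: 9 × 10 × 2 = 180
  Item 5: 3 × 2 × 3 = 18
  Item 6: 1 × 7 × 3 = 21
  Item 7: 1 × 4 × 3 = 12
  Item 8: 7 × 7 × 3 = 147
  Item 9: 9 × 4 × 4 = 144
  Item 10: 1 × 10 × 5 = 50
  Item 11: 3 × 4 × 2 = 24
After action: Item 4 → 9 × 9 × 2 = 162.
Revised RPNs: Item 4=162, Item 8=147, Item 9=144, Item 3=120, Item 10=50, Item 11=24, Item 6=21, Item 5=18, Item 7=12.
Highest is now Item 4 (162).

Item 4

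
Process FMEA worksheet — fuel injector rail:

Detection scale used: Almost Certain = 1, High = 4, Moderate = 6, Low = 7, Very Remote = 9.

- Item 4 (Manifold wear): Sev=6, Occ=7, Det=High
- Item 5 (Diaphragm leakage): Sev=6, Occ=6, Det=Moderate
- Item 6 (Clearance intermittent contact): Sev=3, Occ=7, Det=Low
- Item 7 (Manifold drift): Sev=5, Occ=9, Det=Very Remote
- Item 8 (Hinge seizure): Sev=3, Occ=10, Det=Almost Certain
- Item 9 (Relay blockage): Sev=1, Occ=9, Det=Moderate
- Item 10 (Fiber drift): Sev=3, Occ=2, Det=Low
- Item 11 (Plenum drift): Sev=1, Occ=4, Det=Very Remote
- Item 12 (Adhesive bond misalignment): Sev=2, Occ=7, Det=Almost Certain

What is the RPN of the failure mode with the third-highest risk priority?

RPN = Severity × Occurrence × Detection:
  Item 4: 6 × 7 × 4 = 168
  Item 5: 6 × 6 × 6 = 216
  Item 6: 3 × 7 × 7 = 147
  Item 7: 5 × 9 × 9 = 405
  Item 8: 3 × 10 × 1 = 30
  Item 9: 1 × 9 × 6 = 54
  Item 10: 3 × 2 × 7 = 42
  Item 11: 1 × 4 × 9 = 36
  Item 12: 2 × 7 × 1 = 14
Sorted descending: 405, 216, 168, 147, 54, 42, 36, 30, 14.
The third-highest RPN is 168 (Item 4).

168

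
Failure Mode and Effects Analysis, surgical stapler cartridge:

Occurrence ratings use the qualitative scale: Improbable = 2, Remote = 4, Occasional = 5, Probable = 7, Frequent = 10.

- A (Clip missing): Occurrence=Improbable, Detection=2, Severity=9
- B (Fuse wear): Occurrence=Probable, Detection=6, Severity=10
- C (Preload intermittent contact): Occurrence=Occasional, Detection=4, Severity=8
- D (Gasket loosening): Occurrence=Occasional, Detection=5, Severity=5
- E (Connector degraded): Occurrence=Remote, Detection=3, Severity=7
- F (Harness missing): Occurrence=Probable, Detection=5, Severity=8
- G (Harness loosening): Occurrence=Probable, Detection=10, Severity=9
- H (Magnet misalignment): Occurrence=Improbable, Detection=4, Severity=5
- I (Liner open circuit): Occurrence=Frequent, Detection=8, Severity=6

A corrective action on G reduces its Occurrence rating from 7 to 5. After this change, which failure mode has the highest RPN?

RPN = Severity × Occurrence × Detection:
  A: 9 × 2 × 2 = 36
  B: 10 × 7 × 6 = 420
  C: 8 × 5 × 4 = 160
  D: 5 × 5 × 5 = 125
  E: 7 × 4 × 3 = 84
  F: 8 × 7 × 5 = 280
  G: 9 × 7 × 10 = 630
  H: 5 × 2 × 4 = 40
  I: 6 × 10 × 8 = 480
After action: G → 9 × 5 × 10 = 450.
Revised RPNs: I=480, G=450, B=420, F=280, C=160, D=125, E=84, H=40, A=36.
Highest is now I (480).

I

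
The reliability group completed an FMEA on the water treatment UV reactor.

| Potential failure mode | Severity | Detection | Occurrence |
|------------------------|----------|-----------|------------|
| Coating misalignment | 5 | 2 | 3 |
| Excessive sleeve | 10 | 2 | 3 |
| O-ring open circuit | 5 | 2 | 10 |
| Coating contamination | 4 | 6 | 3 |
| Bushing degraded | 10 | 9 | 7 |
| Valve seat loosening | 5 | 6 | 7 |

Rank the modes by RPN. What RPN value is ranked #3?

RPN = Severity × Occurrence × Detection:
  Coating misalignment: 5 × 3 × 2 = 30
  Excessive sleeve: 10 × 3 × 2 = 60
  O-ring open circuit: 5 × 10 × 2 = 100
  Coating contamination: 4 × 3 × 6 = 72
  Bushing degraded: 10 × 7 × 9 = 630
  Valve seat loosening: 5 × 7 × 6 = 210
Sorted descending: 630, 210, 100, 72, 60, 30.
The third-highest RPN is 100 (O-ring open circuit).

100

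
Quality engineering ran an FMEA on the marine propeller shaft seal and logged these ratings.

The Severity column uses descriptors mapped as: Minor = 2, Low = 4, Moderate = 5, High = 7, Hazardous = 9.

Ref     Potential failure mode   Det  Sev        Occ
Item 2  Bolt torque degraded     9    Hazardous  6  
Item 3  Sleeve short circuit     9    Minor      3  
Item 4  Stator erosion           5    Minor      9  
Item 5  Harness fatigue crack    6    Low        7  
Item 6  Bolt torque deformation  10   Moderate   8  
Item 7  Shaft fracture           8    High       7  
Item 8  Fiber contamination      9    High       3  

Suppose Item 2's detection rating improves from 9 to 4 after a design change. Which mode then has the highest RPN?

Item 6

RPN = Severity × Occurrence × Detection:
  Item 2: 9 × 6 × 9 = 486
  Item 3: 2 × 3 × 9 = 54
  Item 4: 2 × 9 × 5 = 90
  Item 5: 4 × 7 × 6 = 168
  Item 6: 5 × 8 × 10 = 400
  Item 7: 7 × 7 × 8 = 392
  Item 8: 7 × 3 × 9 = 189
After action: Item 2 → 9 × 6 × 4 = 216.
Revised RPNs: Item 6=400, Item 7=392, Item 2=216, Item 8=189, Item 5=168, Item 4=90, Item 3=54.
Highest is now Item 6 (400).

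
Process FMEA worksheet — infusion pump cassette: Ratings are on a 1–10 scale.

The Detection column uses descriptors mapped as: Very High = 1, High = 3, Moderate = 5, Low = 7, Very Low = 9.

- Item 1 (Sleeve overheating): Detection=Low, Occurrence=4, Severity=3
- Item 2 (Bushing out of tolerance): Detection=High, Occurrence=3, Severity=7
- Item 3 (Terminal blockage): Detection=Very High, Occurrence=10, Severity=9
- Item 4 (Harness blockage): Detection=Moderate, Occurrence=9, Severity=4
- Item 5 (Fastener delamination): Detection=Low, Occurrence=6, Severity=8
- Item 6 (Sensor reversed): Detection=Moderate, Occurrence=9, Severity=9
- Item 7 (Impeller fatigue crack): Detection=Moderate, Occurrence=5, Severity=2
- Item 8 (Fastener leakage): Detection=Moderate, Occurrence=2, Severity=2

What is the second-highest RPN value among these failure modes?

RPN = Severity × Occurrence × Detection:
  Item 1: 3 × 4 × 7 = 84
  Item 2: 7 × 3 × 3 = 63
  Item 3: 9 × 10 × 1 = 90
  Item 4: 4 × 9 × 5 = 180
  Item 5: 8 × 6 × 7 = 336
  Item 6: 9 × 9 × 5 = 405
  Item 7: 2 × 5 × 5 = 50
  Item 8: 2 × 2 × 5 = 20
Sorted descending: 405, 336, 180, 90, 84, 63, 50, 20.
The second-highest RPN is 336 (Item 5).

336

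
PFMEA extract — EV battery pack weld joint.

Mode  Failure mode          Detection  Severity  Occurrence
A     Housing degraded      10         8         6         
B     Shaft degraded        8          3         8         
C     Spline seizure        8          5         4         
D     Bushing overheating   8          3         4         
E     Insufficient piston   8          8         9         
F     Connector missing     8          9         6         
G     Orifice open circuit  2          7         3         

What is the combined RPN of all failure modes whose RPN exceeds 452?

RPN = Severity × Occurrence × Detection:
  A: 8 × 6 × 10 = 480
  B: 3 × 8 × 8 = 192
  C: 5 × 4 × 8 = 160
  D: 3 × 4 × 8 = 96
  E: 8 × 9 × 8 = 576
  F: 9 × 6 × 8 = 432
  G: 7 × 3 × 2 = 42
RPN > 452: A (480), E (576).
Sum: 480 + 576 = 1056.

1056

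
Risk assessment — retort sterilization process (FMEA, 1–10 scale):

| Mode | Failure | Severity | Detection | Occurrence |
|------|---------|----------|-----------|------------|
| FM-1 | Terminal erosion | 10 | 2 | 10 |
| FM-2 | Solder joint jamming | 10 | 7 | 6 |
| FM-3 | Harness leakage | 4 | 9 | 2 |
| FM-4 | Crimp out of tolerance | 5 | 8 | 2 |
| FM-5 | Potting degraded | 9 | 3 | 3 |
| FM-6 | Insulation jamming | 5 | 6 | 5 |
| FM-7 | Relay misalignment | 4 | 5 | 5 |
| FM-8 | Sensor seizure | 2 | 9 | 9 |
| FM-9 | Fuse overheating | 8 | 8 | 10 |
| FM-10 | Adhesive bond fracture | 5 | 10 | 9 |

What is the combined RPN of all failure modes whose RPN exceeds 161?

RPN = Severity × Occurrence × Detection:
  FM-1: 10 × 10 × 2 = 200
  FM-2: 10 × 6 × 7 = 420
  FM-3: 4 × 2 × 9 = 72
  FM-4: 5 × 2 × 8 = 80
  FM-5: 9 × 3 × 3 = 81
  FM-6: 5 × 5 × 6 = 150
  FM-7: 4 × 5 × 5 = 100
  FM-8: 2 × 9 × 9 = 162
  FM-9: 8 × 10 × 8 = 640
  FM-10: 5 × 9 × 10 = 450
RPN > 161: FM-1 (200), FM-2 (420), FM-8 (162), FM-9 (640), FM-10 (450).
Sum: 200 + 420 + 162 + 640 + 450 = 1872.

1872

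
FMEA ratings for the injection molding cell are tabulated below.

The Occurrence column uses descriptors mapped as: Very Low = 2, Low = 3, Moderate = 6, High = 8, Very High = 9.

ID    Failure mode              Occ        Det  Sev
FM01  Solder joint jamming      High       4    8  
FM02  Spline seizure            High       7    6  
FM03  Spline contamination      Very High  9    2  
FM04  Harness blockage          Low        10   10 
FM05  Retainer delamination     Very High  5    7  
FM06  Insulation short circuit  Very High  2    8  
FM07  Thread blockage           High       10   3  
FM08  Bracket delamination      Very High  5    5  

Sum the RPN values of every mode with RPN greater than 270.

951

RPN = Severity × Occurrence × Detection:
  FM01: 8 × 8 × 4 = 256
  FM02: 6 × 8 × 7 = 336
  FM03: 2 × 9 × 9 = 162
  FM04: 10 × 3 × 10 = 300
  FM05: 7 × 9 × 5 = 315
  FM06: 8 × 9 × 2 = 144
  FM07: 3 × 8 × 10 = 240
  FM08: 5 × 9 × 5 = 225
RPN > 270: FM02 (336), FM04 (300), FM05 (315).
Sum: 336 + 300 + 315 = 951.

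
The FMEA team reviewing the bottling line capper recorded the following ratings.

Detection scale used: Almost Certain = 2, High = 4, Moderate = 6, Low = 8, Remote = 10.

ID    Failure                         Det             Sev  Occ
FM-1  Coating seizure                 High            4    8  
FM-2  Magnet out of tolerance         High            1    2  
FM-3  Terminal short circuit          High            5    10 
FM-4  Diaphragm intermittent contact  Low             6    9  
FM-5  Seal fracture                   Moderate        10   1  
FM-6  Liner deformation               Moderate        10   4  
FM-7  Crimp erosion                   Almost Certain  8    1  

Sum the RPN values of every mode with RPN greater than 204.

672

RPN = Severity × Occurrence × Detection:
  FM-1: 4 × 8 × 4 = 128
  FM-2: 1 × 2 × 4 = 8
  FM-3: 5 × 10 × 4 = 200
  FM-4: 6 × 9 × 8 = 432
  FM-5: 10 × 1 × 6 = 60
  FM-6: 10 × 4 × 6 = 240
  FM-7: 8 × 1 × 2 = 16
RPN > 204: FM-4 (432), FM-6 (240).
Sum: 432 + 240 = 672.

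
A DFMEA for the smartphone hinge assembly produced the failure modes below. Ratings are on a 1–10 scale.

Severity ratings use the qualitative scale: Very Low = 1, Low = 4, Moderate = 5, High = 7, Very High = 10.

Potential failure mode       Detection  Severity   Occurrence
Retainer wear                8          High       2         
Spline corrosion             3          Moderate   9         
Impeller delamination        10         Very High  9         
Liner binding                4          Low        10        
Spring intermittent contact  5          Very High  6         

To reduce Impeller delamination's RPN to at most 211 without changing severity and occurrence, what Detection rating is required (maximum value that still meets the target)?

Impeller delamination: S=10, O=9, D=10 → current RPN = 900.
Fixed product = 90. Need 90 × D ≤ 211, so D ≤ 211/90 = 2.34.
Maximum integer Detection rating = 2 (gives RPN 180; D=3 would give 270 > 211).

2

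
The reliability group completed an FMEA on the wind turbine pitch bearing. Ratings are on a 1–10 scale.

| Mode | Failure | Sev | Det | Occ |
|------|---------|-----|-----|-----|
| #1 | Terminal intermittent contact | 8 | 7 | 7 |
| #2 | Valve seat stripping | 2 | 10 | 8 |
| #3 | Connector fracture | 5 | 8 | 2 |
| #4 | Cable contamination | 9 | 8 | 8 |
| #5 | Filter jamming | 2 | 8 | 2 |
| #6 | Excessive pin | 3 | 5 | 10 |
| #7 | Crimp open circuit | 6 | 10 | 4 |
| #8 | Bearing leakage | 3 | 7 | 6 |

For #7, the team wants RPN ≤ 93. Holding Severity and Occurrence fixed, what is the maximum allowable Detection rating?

3

#7: S=6, O=4, D=10 → current RPN = 240.
Fixed product = 24. Need 24 × D ≤ 93, so D ≤ 93/24 = 3.88.
Maximum integer Detection rating = 3 (gives RPN 72; D=4 would give 96 > 93).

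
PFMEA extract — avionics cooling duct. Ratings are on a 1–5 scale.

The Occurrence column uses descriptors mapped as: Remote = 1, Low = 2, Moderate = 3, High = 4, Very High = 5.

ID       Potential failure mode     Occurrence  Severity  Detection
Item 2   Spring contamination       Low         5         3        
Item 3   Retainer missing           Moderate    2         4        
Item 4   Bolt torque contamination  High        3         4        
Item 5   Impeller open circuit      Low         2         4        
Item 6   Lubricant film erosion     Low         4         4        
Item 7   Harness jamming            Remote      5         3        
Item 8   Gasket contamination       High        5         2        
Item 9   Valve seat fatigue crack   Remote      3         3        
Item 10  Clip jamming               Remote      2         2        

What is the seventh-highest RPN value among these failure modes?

RPN = Severity × Occurrence × Detection:
  Item 2: 5 × 2 × 3 = 30
  Item 3: 2 × 3 × 4 = 24
  Item 4: 3 × 4 × 4 = 48
  Item 5: 2 × 2 × 4 = 16
  Item 6: 4 × 2 × 4 = 32
  Item 7: 5 × 1 × 3 = 15
  Item 8: 5 × 4 × 2 = 40
  Item 9: 3 × 1 × 3 = 9
  Item 10: 2 × 1 × 2 = 4
Sorted descending: 48, 40, 32, 30, 24, 16, 15, 9, 4.
The seventh-highest RPN is 15 (Item 7).

15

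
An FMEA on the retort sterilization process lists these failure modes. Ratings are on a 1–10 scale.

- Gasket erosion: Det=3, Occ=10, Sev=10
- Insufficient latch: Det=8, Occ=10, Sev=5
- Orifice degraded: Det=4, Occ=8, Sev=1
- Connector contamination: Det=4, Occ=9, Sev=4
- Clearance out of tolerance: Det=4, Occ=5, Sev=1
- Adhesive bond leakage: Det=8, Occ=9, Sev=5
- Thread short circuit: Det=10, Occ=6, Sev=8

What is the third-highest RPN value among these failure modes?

360

RPN = Severity × Occurrence × Detection:
  Gasket erosion: 10 × 10 × 3 = 300
  Insufficient latch: 5 × 10 × 8 = 400
  Orifice degraded: 1 × 8 × 4 = 32
  Connector contamination: 4 × 9 × 4 = 144
  Clearance out of tolerance: 1 × 5 × 4 = 20
  Adhesive bond leakage: 5 × 9 × 8 = 360
  Thread short circuit: 8 × 6 × 10 = 480
Sorted descending: 480, 400, 360, 300, 144, 32, 20.
The third-highest RPN is 360 (Adhesive bond leakage).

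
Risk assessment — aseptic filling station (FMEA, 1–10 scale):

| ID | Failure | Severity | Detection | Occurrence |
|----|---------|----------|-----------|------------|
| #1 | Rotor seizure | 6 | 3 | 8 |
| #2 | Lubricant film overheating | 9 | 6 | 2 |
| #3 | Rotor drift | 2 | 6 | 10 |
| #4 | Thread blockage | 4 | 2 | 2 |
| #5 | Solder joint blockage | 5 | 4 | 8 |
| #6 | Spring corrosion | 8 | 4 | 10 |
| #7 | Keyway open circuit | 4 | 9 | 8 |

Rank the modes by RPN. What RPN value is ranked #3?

RPN = Severity × Occurrence × Detection:
  #1: 6 × 8 × 3 = 144
  #2: 9 × 2 × 6 = 108
  #3: 2 × 10 × 6 = 120
  #4: 4 × 2 × 2 = 16
  #5: 5 × 8 × 4 = 160
  #6: 8 × 10 × 4 = 320
  #7: 4 × 8 × 9 = 288
Sorted descending: 320, 288, 160, 144, 120, 108, 16.
The third-highest RPN is 160 (#5).

160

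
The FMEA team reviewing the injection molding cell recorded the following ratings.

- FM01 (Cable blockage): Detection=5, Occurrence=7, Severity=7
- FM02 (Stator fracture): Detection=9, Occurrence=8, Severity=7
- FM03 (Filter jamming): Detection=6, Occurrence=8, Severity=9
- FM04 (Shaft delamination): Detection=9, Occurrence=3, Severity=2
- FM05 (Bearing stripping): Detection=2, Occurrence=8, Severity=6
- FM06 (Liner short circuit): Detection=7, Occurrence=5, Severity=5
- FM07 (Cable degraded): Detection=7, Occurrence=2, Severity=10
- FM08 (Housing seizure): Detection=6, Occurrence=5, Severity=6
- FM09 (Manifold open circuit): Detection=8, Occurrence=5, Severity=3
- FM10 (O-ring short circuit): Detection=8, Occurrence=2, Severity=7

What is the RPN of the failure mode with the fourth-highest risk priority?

RPN = Severity × Occurrence × Detection:
  FM01: 7 × 7 × 5 = 245
  FM02: 7 × 8 × 9 = 504
  FM03: 9 × 8 × 6 = 432
  FM04: 2 × 3 × 9 = 54
  FM05: 6 × 8 × 2 = 96
  FM06: 5 × 5 × 7 = 175
  FM07: 10 × 2 × 7 = 140
  FM08: 6 × 5 × 6 = 180
  FM09: 3 × 5 × 8 = 120
  FM10: 7 × 2 × 8 = 112
Sorted descending: 504, 432, 245, 180, 175, 140, 120, 112, 96, 54.
The fourth-highest RPN is 180 (FM08).

180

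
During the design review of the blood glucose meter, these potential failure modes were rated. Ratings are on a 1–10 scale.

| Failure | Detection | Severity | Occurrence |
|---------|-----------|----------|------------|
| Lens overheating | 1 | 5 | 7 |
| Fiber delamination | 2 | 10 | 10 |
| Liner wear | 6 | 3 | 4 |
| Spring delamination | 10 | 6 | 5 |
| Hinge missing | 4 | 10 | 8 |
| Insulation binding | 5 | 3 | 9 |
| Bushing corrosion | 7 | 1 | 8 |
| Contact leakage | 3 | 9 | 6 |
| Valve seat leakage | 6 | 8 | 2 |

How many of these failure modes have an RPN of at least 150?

4

RPN = Severity × Occurrence × Detection:
  Lens overheating: 5 × 7 × 1 = 35
  Fiber delamination: 10 × 10 × 2 = 200
  Liner wear: 3 × 4 × 6 = 72
  Spring delamination: 6 × 5 × 10 = 300
  Hinge missing: 10 × 8 × 4 = 320
  Insulation binding: 3 × 9 × 5 = 135
  Bushing corrosion: 1 × 8 × 7 = 56
  Contact leakage: 9 × 6 × 3 = 162
  Valve seat leakage: 8 × 2 × 6 = 96
Modes with RPN ≥ 150: Fiber delamination (200), Spring delamination (300), Hinge missing (320), Contact leakage (162) → 4.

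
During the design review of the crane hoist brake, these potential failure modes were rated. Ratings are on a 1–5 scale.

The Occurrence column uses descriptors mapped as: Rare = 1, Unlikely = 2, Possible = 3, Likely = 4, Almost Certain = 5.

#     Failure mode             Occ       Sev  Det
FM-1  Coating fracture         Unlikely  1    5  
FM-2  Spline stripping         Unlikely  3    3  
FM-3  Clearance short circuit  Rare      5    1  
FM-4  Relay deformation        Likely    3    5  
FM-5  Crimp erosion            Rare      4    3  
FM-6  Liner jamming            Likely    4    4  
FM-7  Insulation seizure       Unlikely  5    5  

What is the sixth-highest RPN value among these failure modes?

10

RPN = Severity × Occurrence × Detection:
  FM-1: 1 × 2 × 5 = 10
  FM-2: 3 × 2 × 3 = 18
  FM-3: 5 × 1 × 1 = 5
  FM-4: 3 × 4 × 5 = 60
  FM-5: 4 × 1 × 3 = 12
  FM-6: 4 × 4 × 4 = 64
  FM-7: 5 × 2 × 5 = 50
Sorted descending: 64, 60, 50, 18, 12, 10, 5.
The sixth-highest RPN is 10 (FM-1).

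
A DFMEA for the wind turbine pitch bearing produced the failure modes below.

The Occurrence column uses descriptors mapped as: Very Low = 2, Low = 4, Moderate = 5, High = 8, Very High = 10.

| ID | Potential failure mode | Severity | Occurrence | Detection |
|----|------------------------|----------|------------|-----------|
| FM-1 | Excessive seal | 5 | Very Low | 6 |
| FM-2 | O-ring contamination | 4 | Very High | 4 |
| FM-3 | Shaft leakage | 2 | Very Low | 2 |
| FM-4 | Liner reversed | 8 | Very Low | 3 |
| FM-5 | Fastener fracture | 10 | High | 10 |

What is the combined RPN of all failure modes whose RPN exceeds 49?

RPN = Severity × Occurrence × Detection:
  FM-1: 5 × 2 × 6 = 60
  FM-2: 4 × 10 × 4 = 160
  FM-3: 2 × 2 × 2 = 8
  FM-4: 8 × 2 × 3 = 48
  FM-5: 10 × 8 × 10 = 800
RPN > 49: FM-1 (60), FM-2 (160), FM-5 (800).
Sum: 60 + 160 + 800 = 1020.

1020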